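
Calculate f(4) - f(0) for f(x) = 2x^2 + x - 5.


Net change = f(b) - f(a)
f(x) = 2x^2 + x - 5
Compute f(4):
f(4) = 2 * 4^2 + 1 * 4 - 5
= 32 + 4 - 5
= 31
Compute f(0):
f(0) = 2 * 0^2 + 1 * 0 - 5
= 0 + 0 - 5
= -5
Net change = 31 - (-5) = 36

36


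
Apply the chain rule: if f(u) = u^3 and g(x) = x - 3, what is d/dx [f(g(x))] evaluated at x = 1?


Using the chain rule: (f(g(x)))' = f'(g(x)) * g'(x)
First, find g(1):
g(1) = 1 * 1 - 3 = -2
Next, f'(u) = 3u^2
And g'(x) = 1
So f'(g(1)) * g'(1)
= 3 * (-2)^2 * 1
= 3 * 4 * 1
= 12

12


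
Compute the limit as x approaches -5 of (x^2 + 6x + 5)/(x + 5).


Direct substitution gives 0/0, so we factor the numerator.
Factor: (x^2 + 6x + 5) = (x + 5)(x + 1)
Cancel the common factor (x + 5):
(x^2 + 6x + 5)/(x + 5) = (x + 1)
Now substitute x = -5:
= (-5) - (-1) = -4

-4


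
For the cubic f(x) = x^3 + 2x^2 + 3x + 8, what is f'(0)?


Differentiate f(x) = x^3 + 2x^2 + 3x + 8 term by term:
f'(x) = 3x^2 + 4x + 3
Substitute x = 0:
f'(0) = 3 * 0^2 + 4 * 0 + 3
= 0 + 0 + 3
= 3

3


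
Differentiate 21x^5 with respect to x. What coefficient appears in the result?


We apply the power rule: d/dx [ax^n] = a*n * x^(n-1)
d/dx [21x^5]
= 21 * 5 * x^(5-1)
= 105x^4
The coefficient is 105

105


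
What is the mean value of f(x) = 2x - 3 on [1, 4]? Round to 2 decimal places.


Average value = 1/(b-a) * integral from a to b of f(x) dx
First compute the integral of 2x - 3:
F(x) = x^2 - 3x
F(4) = 1 * 16 - 3 * 4 = 4
F(1) = 1 * 1 - 3 * 1 = -2
Integral = 4 - (-2) = 6
Average = 6 / (4 - 1) = 6 / 3
= 2 = 2.00

2.00


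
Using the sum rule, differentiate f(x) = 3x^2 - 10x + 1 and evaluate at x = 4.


Differentiate term by term using power and sum rules:
f(x) = 3x^2 - 10x + 1
f'(x) = 6x - 10
Substitute x = 4:
f'(4) = 6 * 4 - 10
= 24 - 10
= 14

14


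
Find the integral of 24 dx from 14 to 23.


The integral of a constant k over [a, b] equals k * (b - a).
integral from 14 to 23 of 24 dx
= 24 * (23 - 14)
= 24 * 9
= 216

216


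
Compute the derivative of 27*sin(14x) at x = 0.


Apply the chain rule to differentiate 27*sin(14x):
d/dx [27*sin(14x)]
= 27 * cos(14x) * d/dx(14x)
= 27 * 14 * cos(14x)
= 378 * cos(14x)
Evaluate at x = 0:
= 378 * cos(0)
= 378 * 1
= 378

378


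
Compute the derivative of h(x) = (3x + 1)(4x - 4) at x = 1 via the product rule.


Let u(x) = 3x + 1 and v(x) = 4x - 4
u'(x) = 3
v'(x) = 4
Product rule: h'(x) = u'(x)*v(x) + u(x)*v'(x)
= 3 * (4x - 4) + (3x + 1) * 4
At x = 1:
u(1) = 3 * 1 + 1 = 4
v(1) = 4 * 1 - 4 = 0
h'(1) = 3 * 0 + 4 * 4
= 0 + 16
= 16

16


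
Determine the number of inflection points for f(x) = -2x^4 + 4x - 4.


Inflection points occur where f''(x) = 0 and concavity changes.
f(x) = -2x^4 + 4x - 4
f'(x) = -8x^3 + 4
f''(x) = -24x^2
This is a quadratic in x. Use the discriminant to count real roots.
Discriminant = (0)^2 - 4 * (-24) * 0
= 0 - 0
= 0
Since discriminant = 0, f''(x) = 0 has a single repeated root.
At a repeated root the quadratic f''(x) touches zero but does not change sign, so concavity does not change.
Number of inflection points: 0

0


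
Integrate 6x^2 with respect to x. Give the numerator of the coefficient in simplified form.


Apply the power rule for integration:
integral of ax^n dx = a/(n+1) * x^(n+1) + C
integral of 6x^2 dx
= 6/3 * x^3 + C
= 2 * x^3 + C
The coefficient in lowest terms is 2 = 2/1, so its numerator is 2

2


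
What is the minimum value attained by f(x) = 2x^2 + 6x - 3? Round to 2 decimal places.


For a quadratic f(x) = ax^2 + bx + c with a > 0, the minimum is at the vertex.
Vertex x-coordinate: x = -b/(2a)
x = -(6) / (2 * 2)
x = -6/4 = -3/2
Substitute back to find the minimum value:
f(-3/2) = 2 * (-3/2)^2 + 6 * (-3/2) - 3
= 9/2 - 9 - 3
= -15/2 = -7.50

-7.50


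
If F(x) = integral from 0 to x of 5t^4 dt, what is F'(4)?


By the Fundamental Theorem of Calculus (Part 1):
If F(x) = integral from 0 to x of f(t) dt, then F'(x) = f(x)
Here f(t) = 5t^4
So F'(x) = 5x^4
Evaluate at x = 4:
F'(4) = 5 * 4^4
= 5 * 256
= 1280

1280


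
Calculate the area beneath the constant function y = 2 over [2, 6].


The area under a constant function y = 2 is a rectangle.
Width = 6 - 2 = 4
Height = 2
Area = width * height
= 4 * 2
= 8

8


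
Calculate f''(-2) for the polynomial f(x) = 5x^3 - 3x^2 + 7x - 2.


First derivative:
f'(x) = 15x^2 - 6x + 7
Second derivative:
f''(x) = 30x - 6
Substitute x = -2:
f''(-2) = 30 * (-2) - 6
= -60 - 6
= -66

-66


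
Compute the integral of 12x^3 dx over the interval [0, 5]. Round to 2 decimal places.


Find the antiderivative of 12x^3:
F(x) = 12/4 * x^4
Apply the Fundamental Theorem of Calculus:
F(5) - F(0)
= 12/4 * 5^4 - 12/4 * 0^4
= 12/4 * (625 - 0)
= 12/4 * 625
= 1875 = 1875.00

1875.00


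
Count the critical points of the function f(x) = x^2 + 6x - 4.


Find where f'(x) = 0:
f'(x) = 2x + 6
Set f'(x) = 0:
2x + 6 = 0
x = -6 / 2 = -3
This is a linear equation in x, so there is exactly one solution.
Number of critical points: 1

1


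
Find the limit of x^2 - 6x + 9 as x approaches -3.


Since polynomials are continuous, we use direct substitution.
lim(x->-3) of x^2 - 6x + 9
= 1 * (-3)^2 - 6 * (-3) + 9
= 9 + 18 + 9
= 36

36


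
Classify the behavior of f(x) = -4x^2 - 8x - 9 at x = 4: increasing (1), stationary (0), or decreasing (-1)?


Compute f'(x) to determine behavior:
f'(x) = -8x - 8
f'(4) = -8 * 4 - 8
= -32 - 8
= -40
Since f'(4) < 0, the function is decreasing (-1)

-1


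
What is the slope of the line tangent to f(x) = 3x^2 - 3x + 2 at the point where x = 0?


The slope of the tangent line equals f'(x) at the point.
f(x) = 3x^2 - 3x + 2
f'(x) = 6x - 3
At x = 0:
f'(0) = 6 * 0 - 3
= 0 - 3
= -3

-3


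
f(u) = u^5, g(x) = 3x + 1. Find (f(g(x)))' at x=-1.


Using the chain rule: (f(g(x)))' = f'(g(x)) * g'(x)
First, find g(-1):
g(-1) = 3 * (-1) + 1 = -2
Next, f'(u) = 5u^4
And g'(x) = 3
So f'(g(-1)) * g'(-1)
= 5 * (-2)^4 * 3
= 5 * 16 * 3
= 240

240


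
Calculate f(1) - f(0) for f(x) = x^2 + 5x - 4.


Net change = f(b) - f(a)
f(x) = x^2 + 5x - 4
Compute f(1):
f(1) = 1 * 1^2 + 5 * 1 - 4
= 1 + 5 - 4
= 2
Compute f(0):
f(0) = 1 * 0^2 + 5 * 0 - 4
= 0 + 0 - 4
= -4
Net change = 2 - (-4) = 6

6


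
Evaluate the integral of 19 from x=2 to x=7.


The integral of a constant k over [a, b] equals k * (b - a).
integral from 2 to 7 of 19 dx
= 19 * (7 - 2)
= 19 * 5
= 95

95


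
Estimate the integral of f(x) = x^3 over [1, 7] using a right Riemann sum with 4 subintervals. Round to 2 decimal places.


Right Riemann sum uses right endpoints of each subinterval.
Interval: [1, 7], n = 4
dx = (7 - 1) / 4 = 3/2
Right endpoints: [5/2, 4, 11/2, 7]
f values: [125/8, 64, 1331/8, 343]
Sum = dx * (sum of f values)
= 3/2 * 589
= 1767/2 = 883.50

883.50


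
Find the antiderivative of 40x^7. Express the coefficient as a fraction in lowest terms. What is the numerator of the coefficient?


Apply the power rule for integration:
integral of ax^n dx = a/(n+1) * x^(n+1) + C
integral of 40x^7 dx
= 40/8 * x^8 + C
= 5 * x^8 + C
The coefficient in lowest terms is 5 = 5/1, so its numerator is 5

5


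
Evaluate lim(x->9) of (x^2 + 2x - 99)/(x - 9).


Direct substitution gives 0/0, so we factor the numerator.
Factor: (x^2 + 2x - 99) = (x - 9)(x + 11)
Cancel the common factor (x - 9):
(x^2 + 2x - 99)/(x - 9) = (x + 11)
Now substitute x = 9:
= (9) - (-11) = 20

20


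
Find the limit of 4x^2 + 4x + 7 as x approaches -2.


Since polynomials are continuous, we use direct substitution.
lim(x->-2) of 4x^2 + 4x + 7
= 4 * (-2)^2 + 4 * (-2) + 7
= 16 - 8 + 7
= 15

15


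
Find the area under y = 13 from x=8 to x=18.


The area under a constant function y = 13 is a rectangle.
Width = 18 - 8 = 10
Height = 13
Area = width * height
= 10 * 13
= 130

130


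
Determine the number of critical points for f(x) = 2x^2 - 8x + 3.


Find where f'(x) = 0:
f'(x) = 4x - 8
Set f'(x) = 0:
4x - 8 = 0
x = 8 / 4 = 2
This is a linear equation in x, so there is exactly one solution.
Number of critical points: 1

1


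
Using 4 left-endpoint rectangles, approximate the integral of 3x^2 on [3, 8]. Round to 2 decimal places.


Left Riemann sum uses left endpoints of each subinterval.
Interval: [3, 8], n = 4
dx = (8 - 3) / 4 = 5/4
Left endpoints: [3, 17/4, 11/2, 27/4]
f values: [27, 867/16, 363/4, 2187/16]
Sum = dx * (sum of f values)
= 5/4 * 2469/8
= 12345/32 ≈ 385.78

385.78


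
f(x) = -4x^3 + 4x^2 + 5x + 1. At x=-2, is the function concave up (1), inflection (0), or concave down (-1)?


Concavity is determined by the sign of f''(x).
f(x) = -4x^3 + 4x^2 + 5x + 1
f'(x) = -12x^2 + 8x + 5
f''(x) = -24x + 8
f''(-2) = -24 * (-2) + 8
= 48 + 8
= 56
Since f''(-2) > 0, the function is concave up (1)

1


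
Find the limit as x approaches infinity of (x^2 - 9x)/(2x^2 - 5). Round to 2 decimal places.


For limits at infinity with equal-degree polynomials,
we compare leading coefficients.
Numerator leading term: x^2
Denominator leading term: 2x^2
Divide both by x^2:
lim = (1 - 9/x) / (2 - 5/x^2)
As x -> infinity, the 1/x and 1/x^2 terms vanish:
= 1/2 = 0.50

0.50


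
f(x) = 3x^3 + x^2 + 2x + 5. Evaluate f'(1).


Differentiate f(x) = 3x^3 + x^2 + 2x + 5 term by term:
f'(x) = 9x^2 + 2x + 2
Substitute x = 1:
f'(1) = 9 * 1^2 + 2 * 1 + 2
= 9 + 2 + 2
= 13

13


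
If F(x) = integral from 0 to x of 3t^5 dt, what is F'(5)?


By the Fundamental Theorem of Calculus (Part 1):
If F(x) = integral from 0 to x of f(t) dt, then F'(x) = f(x)
Here f(t) = 3t^5
So F'(x) = 3x^5
Evaluate at x = 5:
F'(5) = 3 * 5^5
= 3 * 3125
= 9375

9375


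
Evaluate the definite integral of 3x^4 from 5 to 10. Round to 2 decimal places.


Find the antiderivative of 3x^4:
F(x) = 3/5 * x^5
Apply the Fundamental Theorem of Calculus:
F(10) - F(5)
= 3/5 * 10^5 - 3/5 * 5^5
= 3/5 * (100000 - 3125)
= 3/5 * 96875
= 58125 = 58125.00

58125.00


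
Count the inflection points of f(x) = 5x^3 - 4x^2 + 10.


Inflection points occur where f''(x) = 0 and concavity changes.
f(x) = 5x^3 - 4x^2 + 10
f'(x) = 15x^2 - 8x
f''(x) = 30x - 8
Set f''(x) = 0:
30x - 8 = 0
x = 8 / 30 = 4/15
Since f''(x) is linear (degree 1), it changes sign at this point.
Therefore there is exactly 1 inflection point.

1


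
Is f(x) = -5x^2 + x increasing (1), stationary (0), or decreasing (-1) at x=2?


Compute f'(x) to determine behavior:
f'(x) = -10x + 1
f'(2) = -10 * 2 + 1
= -20 + 1
= -19
Since f'(2) < 0, the function is decreasing (-1)

-1


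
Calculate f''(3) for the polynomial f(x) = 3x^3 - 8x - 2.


First derivative:
f'(x) = 9x^2 - 8
Second derivative:
f''(x) = 18x
Substitute x = 3:
f''(3) = 18 * 3 + 0
= 54 + 0
= 54

54


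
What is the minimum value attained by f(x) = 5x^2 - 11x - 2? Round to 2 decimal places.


For a quadratic f(x) = ax^2 + bx + c with a > 0, the minimum is at the vertex.
Vertex x-coordinate: x = -b/(2a)
x = -(-11) / (2 * 5)
x = 11/10
Substitute back to find the minimum value:
f(11/10) = 5 * (11/10)^2 - 11 * (11/10) - 2
= 121/20 - 121/10 - 2
= -161/20 = -8.05

-8.05


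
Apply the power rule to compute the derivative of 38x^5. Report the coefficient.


We apply the power rule: d/dx [ax^n] = a*n * x^(n-1)
d/dx [38x^5]
= 38 * 5 * x^(5-1)
= 190x^4
The coefficient is 190

190


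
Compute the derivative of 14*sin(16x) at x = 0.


Apply the chain rule to differentiate 14*sin(16x):
d/dx [14*sin(16x)]
= 14 * cos(16x) * d/dx(16x)
= 14 * 16 * cos(16x)
= 224 * cos(16x)
Evaluate at x = 0:
= 224 * cos(0)
= 224 * 1
= 224

224


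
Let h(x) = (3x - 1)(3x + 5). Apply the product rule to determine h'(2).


Let u(x) = 3x - 1 and v(x) = 3x + 5
u'(x) = 3
v'(x) = 3
Product rule: h'(x) = u'(x)*v(x) + u(x)*v'(x)
= 3 * (3x + 5) + (3x - 1) * 3
At x = 2:
u(2) = 3 * 2 - 1 = 5
v(2) = 3 * 2 + 5 = 11
h'(2) = 3 * 11 + 5 * 3
= 33 + 15
= 48

48


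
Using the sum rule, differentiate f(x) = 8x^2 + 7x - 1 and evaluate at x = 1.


Differentiate term by term using power and sum rules:
f(x) = 8x^2 + 7x - 1
f'(x) = 16x + 7
Substitute x = 1:
f'(1) = 16 * 1 + 7
= 16 + 7
= 23

23


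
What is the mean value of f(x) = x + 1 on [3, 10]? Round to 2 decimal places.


Average value = 1/(b-a) * integral from a to b of f(x) dx
First compute the integral of x + 1:
F(x) = (1/2)x^2 + x
F(10) = 1/2 * 100 + 1 * 10 = 60
F(3) = 1/2 * 9 + 1 * 3 = 15/2
Integral = 60 - 15/2 = 105/2
Average = (105/2) / (10 - 3) = (105/2) / 7
= 15/2 = 7.50

7.50


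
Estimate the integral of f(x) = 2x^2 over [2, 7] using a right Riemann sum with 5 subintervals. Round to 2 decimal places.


Right Riemann sum uses right endpoints of each subinterval.
Interval: [2, 7], n = 5
dx = (7 - 2) / 5 = 1
Right endpoints: [3, 4, 5, 6, 7]
f values: [18, 32, 50, 72, 98]
Sum = dx * (sum of f values)
= 1 * 270
= 270 = 270.00

270.00


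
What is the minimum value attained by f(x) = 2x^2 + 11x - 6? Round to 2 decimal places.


For a quadratic f(x) = ax^2 + bx + c with a > 0, the minimum is at the vertex.
Vertex x-coordinate: x = -b/(2a)
x = -(11) / (2 * 2)
x = -11/4
Substitute back to find the minimum value:
f(-11/4) = 2 * (-11/4)^2 + 11 * (-11/4) - 6
= 121/8 - 121/4 - 6
= -169/8 ≈ -21.13

-21.13


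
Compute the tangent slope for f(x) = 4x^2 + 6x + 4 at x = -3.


The slope of the tangent line equals f'(x) at the point.
f(x) = 4x^2 + 6x + 4
f'(x) = 8x + 6
At x = -3:
f'(-3) = 8 * (-3) + 6
= -24 + 6
= -18

-18


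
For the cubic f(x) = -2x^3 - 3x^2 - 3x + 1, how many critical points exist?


Find where f'(x) = 0:
f(x) = -2x^3 - 3x^2 - 3x + 1
f'(x) = -6x^2 - 6x - 3
This is a quadratic in x. Use the discriminant to count real roots.
Discriminant = (-6)^2 - 4 * (-6) * (-3)
= 36 - 72
= -36
Since discriminant < 0, f'(x) = 0 has no real solutions.
Number of critical points: 0

0


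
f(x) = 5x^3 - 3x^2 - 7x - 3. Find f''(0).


First derivative:
f'(x) = 15x^2 - 6x - 7
Second derivative:
f''(x) = 30x - 6
Substitute x = 0:
f''(0) = 30 * 0 - 6
= 0 - 6
= -6

-6


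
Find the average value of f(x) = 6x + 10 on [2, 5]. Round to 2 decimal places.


Average value = 1/(b-a) * integral from a to b of f(x) dx
First compute the integral of 6x + 10:
F(x) = 3x^2 + 10x
F(5) = 3 * 25 + 10 * 5 = 125
F(2) = 3 * 4 + 10 * 2 = 32
Integral = 125 - 32 = 93
Average = 93 / (5 - 2) = 93 / 3
= 31 = 31.00

31.00


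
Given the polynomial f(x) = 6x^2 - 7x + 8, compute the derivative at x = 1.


Differentiate term by term using power and sum rules:
f(x) = 6x^2 - 7x + 8
f'(x) = 12x - 7
Substitute x = 1:
f'(1) = 12 * 1 - 7
= 12 - 7
= 5

5


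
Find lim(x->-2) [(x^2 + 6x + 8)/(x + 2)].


Direct substitution gives 0/0, so we factor the numerator.
Factor: (x^2 + 6x + 8) = (x + 2)(x + 4)
Cancel the common factor (x + 2):
(x^2 + 6x + 8)/(x + 2) = (x + 4)
Now substitute x = -2:
= (-2) - (-4) = 2

2


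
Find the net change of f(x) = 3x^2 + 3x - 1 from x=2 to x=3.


Net change = f(b) - f(a)
f(x) = 3x^2 + 3x - 1
Compute f(3):
f(3) = 3 * 3^2 + 3 * 3 - 1
= 27 + 9 - 1
= 35
Compute f(2):
f(2) = 3 * 2^2 + 3 * 2 - 1
= 12 + 6 - 1
= 17
Net change = 35 - 17 = 18

18


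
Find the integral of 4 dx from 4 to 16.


The integral of a constant k over [a, b] equals k * (b - a).
integral from 4 to 16 of 4 dx
= 4 * (16 - 4)
= 4 * 12
= 48

48


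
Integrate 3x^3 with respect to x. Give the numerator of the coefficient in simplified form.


Apply the power rule for integration:
integral of ax^n dx = a/(n+1) * x^(n+1) + C
integral of 3x^3 dx
= 3/4 * x^4 + C
The coefficient in lowest terms is 3/4, and its numerator is 3

3


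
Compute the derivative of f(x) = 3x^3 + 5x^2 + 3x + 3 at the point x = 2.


Differentiate f(x) = 3x^3 + 5x^2 + 3x + 3 term by term:
f'(x) = 9x^2 + 10x + 3
Substitute x = 2:
f'(2) = 9 * 2^2 + 10 * 2 + 3
= 36 + 20 + 3
= 59

59


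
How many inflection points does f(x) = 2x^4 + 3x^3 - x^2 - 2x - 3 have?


Inflection points occur where f''(x) = 0 and concavity changes.
f(x) = 2x^4 + 3x^3 - x^2 - 2x - 3
f'(x) = 8x^3 + 9x^2 - 2x - 2
f''(x) = 24x^2 + 18x - 2
This is a quadratic in x. Use the discriminant to count real roots.
Discriminant = (18)^2 - 4 * 24 * (-2)
= 324 - (-192)
= 516
Since discriminant > 0, f''(x) = 0 has 2 distinct real solutions.
A quadratic with two distinct real roots changes sign at each root, so concavity changes at both.
Number of inflection points: 2

2


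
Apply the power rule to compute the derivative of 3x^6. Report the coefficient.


We apply the power rule: d/dx [ax^n] = a*n * x^(n-1)
d/dx [3x^6]
= 3 * 6 * x^(6-1)
= 18x^5
The coefficient is 18

18


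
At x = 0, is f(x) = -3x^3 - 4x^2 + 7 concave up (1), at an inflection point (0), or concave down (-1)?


Concavity is determined by the sign of f''(x).
f(x) = -3x^3 - 4x^2 + 7
f'(x) = -9x^2 - 8x
f''(x) = -18x - 8
f''(0) = -18 * 0 - 8
= 0 - 8
= -8
Since f''(0) < 0, the function is concave down (-1)

-1


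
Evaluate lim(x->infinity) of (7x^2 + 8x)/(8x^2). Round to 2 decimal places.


For limits at infinity with equal-degree polynomials,
we compare leading coefficients.
Numerator leading term: 7x^2
Denominator leading term: 8x^2
Divide both by x^2:
lim = (7 + 8/x) / (8)
As x -> infinity, the 1/x and 1/x^2 terms vanish:
= 7/8 ≈ 0.88

0.88


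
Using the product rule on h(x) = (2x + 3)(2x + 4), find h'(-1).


Let u(x) = 2x + 3 and v(x) = 2x + 4
u'(x) = 2
v'(x) = 2
Product rule: h'(x) = u'(x)*v(x) + u(x)*v'(x)
= 2 * (2x + 4) + (2x + 3) * 2
At x = -1:
u(-1) = 2 * (-1) + 3 = 1
v(-1) = 2 * (-1) + 4 = 2
h'(-1) = 2 * 2 + 1 * 2
= 4 + 2
= 6

6


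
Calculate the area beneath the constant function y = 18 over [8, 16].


The area under a constant function y = 18 is a rectangle.
Width = 16 - 8 = 8
Height = 18
Area = width * height
= 8 * 18
= 144

144


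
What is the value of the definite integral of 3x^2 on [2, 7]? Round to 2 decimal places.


Find the antiderivative of 3x^2:
F(x) = 3/3 * x^3
Apply the Fundamental Theorem of Calculus:
F(7) - F(2)
= 3/3 * 7^3 - 3/3 * 2^3
= 3/3 * (343 - 8)
= 3/3 * 335
= 335 = 335.00

335.00


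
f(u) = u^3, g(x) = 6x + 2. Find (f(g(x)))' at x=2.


Using the chain rule: (f(g(x)))' = f'(g(x)) * g'(x)
First, find g(2):
g(2) = 6 * 2 + 2 = 14
Next, f'(u) = 3u^2
And g'(x) = 6
So f'(g(2)) * g'(2)
= 3 * 14^2 * 6
= 3 * 196 * 6
= 3528

3528


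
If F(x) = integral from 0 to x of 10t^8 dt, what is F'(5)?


By the Fundamental Theorem of Calculus (Part 1):
If F(x) = integral from 0 to x of f(t) dt, then F'(x) = f(x)
Here f(t) = 10t^8
So F'(x) = 10x^8
Evaluate at x = 5:
F'(5) = 10 * 5^8
= 10 * 390625
= 3906250

3906250


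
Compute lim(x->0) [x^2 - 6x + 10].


Since polynomials are continuous, we use direct substitution.
lim(x->0) of x^2 - 6x + 10
= 1 * 0^2 - 6 * 0 + 10
= 0 + 0 + 10
= 10

10


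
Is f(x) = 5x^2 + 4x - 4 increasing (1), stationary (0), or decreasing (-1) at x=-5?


Compute f'(x) to determine behavior:
f'(x) = 10x + 4
f'(-5) = 10 * (-5) + 4
= -50 + 4
= -46
Since f'(-5) < 0, the function is decreasing (-1)

-1


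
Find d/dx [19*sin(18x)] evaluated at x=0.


Apply the chain rule to differentiate 19*sin(18x):
d/dx [19*sin(18x)]
= 19 * cos(18x) * d/dx(18x)
= 19 * 18 * cos(18x)
= 342 * cos(18x)
Evaluate at x = 0:
= 342 * cos(0)
= 342 * 1
= 342

342


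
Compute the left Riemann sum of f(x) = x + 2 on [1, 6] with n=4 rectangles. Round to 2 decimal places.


Left Riemann sum uses left endpoints of each subinterval.
Interval: [1, 6], n = 4
dx = (6 - 1) / 4 = 5/4
Left endpoints: [1, 9/4, 7/2, 19/4]
f values: [3, 17/4, 11/2, 27/4]
Sum = dx * (sum of f values)
= 5/4 * 39/2
= 195/8 ≈ 24.38

24.38


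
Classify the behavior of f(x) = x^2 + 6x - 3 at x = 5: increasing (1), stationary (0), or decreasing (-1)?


Compute f'(x) to determine behavior:
f'(x) = 2x + 6
f'(5) = 2 * 5 + 6
= 10 + 6
= 16
Since f'(5) > 0, the function is increasing (1)

1


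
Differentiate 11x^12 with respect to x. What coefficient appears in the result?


We apply the power rule: d/dx [ax^n] = a*n * x^(n-1)
d/dx [11x^12]
= 11 * 12 * x^(12-1)
= 132x^11
The coefficient is 132

132


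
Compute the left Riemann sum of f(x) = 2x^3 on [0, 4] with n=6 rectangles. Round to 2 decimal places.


Left Riemann sum uses left endpoints of each subinterval.
Interval: [0, 4], n = 6
dx = (4 - 0) / 6 = 2/3
Left endpoints: [0, 2/3, 4/3, 2, 8/3, 10/3]
f values: [0, 16/27, 128/27, 16, 1024/27, 2000/27]
Sum = dx * (sum of f values)
= 2/3 * 400/3
= 800/9 ≈ 88.89

88.89


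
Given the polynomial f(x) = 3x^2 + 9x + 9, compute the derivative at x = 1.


Differentiate term by term using power and sum rules:
f(x) = 3x^2 + 9x + 9
f'(x) = 6x + 9
Substitute x = 1:
f'(1) = 6 * 1 + 9
= 6 + 9
= 15

15


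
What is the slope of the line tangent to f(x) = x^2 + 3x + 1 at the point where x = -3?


The slope of the tangent line equals f'(x) at the point.
f(x) = x^2 + 3x + 1
f'(x) = 2x + 3
At x = -3:
f'(-3) = 2 * (-3) + 3
= -6 + 3
= -3

-3


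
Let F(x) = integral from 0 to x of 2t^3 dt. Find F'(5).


By the Fundamental Theorem of Calculus (Part 1):
If F(x) = integral from 0 to x of f(t) dt, then F'(x) = f(x)
Here f(t) = 2t^3
So F'(x) = 2x^3
Evaluate at x = 5:
F'(5) = 2 * 5^3
= 2 * 125
= 250

250


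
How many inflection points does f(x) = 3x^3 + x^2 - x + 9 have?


Inflection points occur where f''(x) = 0 and concavity changes.
f(x) = 3x^3 + x^2 - x + 9
f'(x) = 9x^2 + 2x - 1
f''(x) = 18x + 2
Set f''(x) = 0:
18x + 2 = 0
x = -2 / 18 = -1/9
Since f''(x) is linear (degree 1), it changes sign at this point.
Therefore there is exactly 1 inflection point.

1


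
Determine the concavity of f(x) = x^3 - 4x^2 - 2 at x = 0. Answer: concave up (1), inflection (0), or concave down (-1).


Concavity is determined by the sign of f''(x).
f(x) = x^3 - 4x^2 - 2
f'(x) = 3x^2 - 8x
f''(x) = 6x - 8
f''(0) = 6 * 0 - 8
= 0 - 8
= -8
Since f''(0) < 0, the function is concave down (-1)

-1


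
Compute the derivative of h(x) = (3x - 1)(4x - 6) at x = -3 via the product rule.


Let u(x) = 3x - 1 and v(x) = 4x - 6
u'(x) = 3
v'(x) = 4
Product rule: h'(x) = u'(x)*v(x) + u(x)*v'(x)
= 3 * (4x - 6) + (3x - 1) * 4
At x = -3:
u(-3) = 3 * (-3) - 1 = -10
v(-3) = 4 * (-3) - 6 = -18
h'(-3) = 3 * (-18) + (-10) * 4
= -54 - 40
= -94

-94


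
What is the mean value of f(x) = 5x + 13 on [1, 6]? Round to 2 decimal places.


Average value = 1/(b-a) * integral from a to b of f(x) dx
First compute the integral of 5x + 13:
F(x) = (5/2)x^2 + 13x
F(6) = 5/2 * 36 + 13 * 6 = 168
F(1) = 5/2 * 1 + 13 * 1 = 31/2
Integral = 168 - 31/2 = 305/2
Average = (305/2) / (6 - 1) = (305/2) / 5
= 61/2 = 30.50

30.50


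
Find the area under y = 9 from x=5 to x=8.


The area under a constant function y = 9 is a rectangle.
Width = 8 - 5 = 3
Height = 9
Area = width * height
= 3 * 9
= 27

27


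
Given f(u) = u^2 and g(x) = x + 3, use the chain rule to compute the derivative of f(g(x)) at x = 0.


Using the chain rule: (f(g(x)))' = f'(g(x)) * g'(x)
First, find g(0):
g(0) = 1 * 0 + 3 = 3
Next, f'(u) = 2u
And g'(x) = 1
So f'(g(0)) * g'(0)
= 2 * 3 * 1
= 6

6


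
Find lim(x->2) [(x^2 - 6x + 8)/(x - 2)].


Direct substitution gives 0/0, so we factor the numerator.
Factor: (x^2 - 6x + 8) = (x - 2)(x - 4)
Cancel the common factor (x - 2):
(x^2 - 6x + 8)/(x - 2) = (x - 4)
Now substitute x = 2:
= (2) - (4) = -2

-2


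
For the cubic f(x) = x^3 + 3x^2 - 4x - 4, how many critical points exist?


Find where f'(x) = 0:
f(x) = x^3 + 3x^2 - 4x - 4
f'(x) = 3x^2 + 6x - 4
This is a quadratic in x. Use the discriminant to count real roots.
Discriminant = (6)^2 - 4 * 3 * (-4)
= 36 - (-48)
= 84
Since discriminant > 0, f'(x) = 0 has 2 real solutions.
Number of critical points: 2

2


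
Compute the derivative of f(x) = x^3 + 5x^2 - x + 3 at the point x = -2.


Differentiate f(x) = x^3 + 5x^2 - x + 3 term by term:
f'(x) = 3x^2 + 10x - 1
Substitute x = -2:
f'(-2) = 3 * (-2)^2 + 10 * (-2) - 1
= 12 - 20 - 1
= -9

-9


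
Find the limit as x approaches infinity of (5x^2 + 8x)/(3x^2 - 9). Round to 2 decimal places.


For limits at infinity with equal-degree polynomials,
we compare leading coefficients.
Numerator leading term: 5x^2
Denominator leading term: 3x^2
Divide both by x^2:
lim = (5 + 8/x) / (3 - 9/x^2)
As x -> infinity, the 1/x and 1/x^2 terms vanish:
= 5/3 ≈ 1.67

1.67


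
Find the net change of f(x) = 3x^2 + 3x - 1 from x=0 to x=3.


Net change = f(b) - f(a)
f(x) = 3x^2 + 3x - 1
Compute f(3):
f(3) = 3 * 3^2 + 3 * 3 - 1
= 27 + 9 - 1
= 35
Compute f(0):
f(0) = 3 * 0^2 + 3 * 0 - 1
= 0 + 0 - 1
= -1
Net change = 35 - (-1) = 36

36


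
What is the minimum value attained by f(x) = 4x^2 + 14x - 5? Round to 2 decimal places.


For a quadratic f(x) = ax^2 + bx + c with a > 0, the minimum is at the vertex.
Vertex x-coordinate: x = -b/(2a)
x = -(14) / (2 * 4)
x = -14/8 = -7/4
Substitute back to find the minimum value:
f(-7/4) = 4 * (-7/4)^2 + 14 * (-7/4) - 5
= 49/4 - 49/2 - 5
= -69/4 = -17.25

-17.25


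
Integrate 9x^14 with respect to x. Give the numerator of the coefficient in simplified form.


Apply the power rule for integration:
integral of ax^n dx = a/(n+1) * x^(n+1) + C
integral of 9x^14 dx
= 9/15 * x^15 + C
= 3/5 * x^15 + C
The coefficient in lowest terms is 3/5, and its numerator is 3

3


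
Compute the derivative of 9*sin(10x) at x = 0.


Apply the chain rule to differentiate 9*sin(10x):
d/dx [9*sin(10x)]
= 9 * cos(10x) * d/dx(10x)
= 9 * 10 * cos(10x)
= 90 * cos(10x)
Evaluate at x = 0:
= 90 * cos(0)
= 90 * 1
= 90

90


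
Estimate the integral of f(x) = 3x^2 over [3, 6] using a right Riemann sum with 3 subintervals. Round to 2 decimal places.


Right Riemann sum uses right endpoints of each subinterval.
Interval: [3, 6], n = 3
dx = (6 - 3) / 3 = 1
Right endpoints: [4, 5, 6]
f values: [48, 75, 108]
Sum = dx * (sum of f values)
= 1 * 231
= 231 = 231.00

231.00


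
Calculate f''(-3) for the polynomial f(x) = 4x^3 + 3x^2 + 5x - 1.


First derivative:
f'(x) = 12x^2 + 6x + 5
Second derivative:
f''(x) = 24x + 6
Substitute x = -3:
f''(-3) = 24 * (-3) + 6
= -72 + 6
= -66

-66


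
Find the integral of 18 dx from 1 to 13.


The integral of a constant k over [a, b] equals k * (b - a).
integral from 1 to 13 of 18 dx
= 18 * (13 - 1)
= 18 * 12
= 216

216


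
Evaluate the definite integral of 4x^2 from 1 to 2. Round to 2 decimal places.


Find the antiderivative of 4x^2:
F(x) = 4/3 * x^3
Apply the Fundamental Theorem of Calculus:
F(2) - F(1)
= 4/3 * 2^3 - 4/3 * 1^3
= 4/3 * (8 - 1)
= 4/3 * 7
= 28/3 ≈ 9.33

9.33


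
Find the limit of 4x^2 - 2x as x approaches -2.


Since polynomials are continuous, we use direct substitution.
lim(x->-2) of 4x^2 - 2x
= 4 * (-2)^2 - 2 * (-2) + 0
= 16 + 4 + 0
= 20

20


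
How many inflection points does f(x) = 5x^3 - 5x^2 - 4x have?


Inflection points occur where f''(x) = 0 and concavity changes.
f(x) = 5x^3 - 5x^2 - 4x
f'(x) = 15x^2 - 10x - 4
f''(x) = 30x - 10
Set f''(x) = 0:
30x - 10 = 0
x = 10 / 30 = 1/3
Since f''(x) is linear (degree 1), it changes sign at this point.
Therefore there is exactly 1 inflection point.

1


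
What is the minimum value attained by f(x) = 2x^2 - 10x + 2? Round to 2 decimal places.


For a quadratic f(x) = ax^2 + bx + c with a > 0, the minimum is at the vertex.
Vertex x-coordinate: x = -b/(2a)
x = -(-10) / (2 * 2)
x = 10/4 = 5/2
Substitute back to find the minimum value:
f(5/2) = 2 * (5/2)^2 - 10 * (5/2) + 2
= 25/2 - 25 + 2
= -21/2 = -10.50

-10.50


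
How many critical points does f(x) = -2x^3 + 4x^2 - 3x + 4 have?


Find where f'(x) = 0:
f(x) = -2x^3 + 4x^2 - 3x + 4
f'(x) = -6x^2 + 8x - 3
This is a quadratic in x. Use the discriminant to count real roots.
Discriminant = (8)^2 - 4 * (-6) * (-3)
= 64 - 72
= -8
Since discriminant < 0, f'(x) = 0 has no real solutions.
Number of critical points: 0

0


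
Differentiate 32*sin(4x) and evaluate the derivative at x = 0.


Apply the chain rule to differentiate 32*sin(4x):
d/dx [32*sin(4x)]
= 32 * cos(4x) * d/dx(4x)
= 32 * 4 * cos(4x)
= 128 * cos(4x)
Evaluate at x = 0:
= 128 * cos(0)
= 128 * 1
= 128

128


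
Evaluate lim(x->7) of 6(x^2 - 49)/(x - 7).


Direct substitution gives 0/0, so we factor the numerator.
Factor: 6(x^2 - 49) = 6 * (x - 7)(x + 7)
Cancel the common factor (x - 7):
6(x^2 - 49)/(x - 7) = 6 * (x + 7)
Now substitute x = 7:
= 6 * (7 + 7) = 84

84


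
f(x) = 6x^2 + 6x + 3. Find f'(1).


Differentiate term by term using power and sum rules:
f(x) = 6x^2 + 6x + 3
f'(x) = 12x + 6
Substitute x = 1:
f'(1) = 12 * 1 + 6
= 12 + 6
= 18

18


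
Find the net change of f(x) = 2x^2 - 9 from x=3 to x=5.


Net change = f(b) - f(a)
f(x) = 2x^2 - 9
Compute f(5):
f(5) = 2 * 5^2 + 0 * 5 - 9
= 50 + 0 - 9
= 41
Compute f(3):
f(3) = 2 * 3^2 + 0 * 3 - 9
= 18 + 0 - 9
= 9
Net change = 41 - 9 = 32

32


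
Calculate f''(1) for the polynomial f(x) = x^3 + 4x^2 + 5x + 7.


First derivative:
f'(x) = 3x^2 + 8x + 5
Second derivative:
f''(x) = 6x + 8
Substitute x = 1:
f''(1) = 6 * 1 + 8
= 6 + 8
= 14

14


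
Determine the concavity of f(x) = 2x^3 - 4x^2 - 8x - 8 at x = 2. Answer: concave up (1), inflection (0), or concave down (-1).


Concavity is determined by the sign of f''(x).
f(x) = 2x^3 - 4x^2 - 8x - 8
f'(x) = 6x^2 - 8x - 8
f''(x) = 12x - 8
f''(2) = 12 * 2 - 8
= 24 - 8
= 16
Since f''(2) > 0, the function is concave up (1)

1


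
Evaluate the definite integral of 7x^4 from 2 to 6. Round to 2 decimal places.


Find the antiderivative of 7x^4:
F(x) = 7/5 * x^5
Apply the Fundamental Theorem of Calculus:
F(6) - F(2)
= 7/5 * 6^5 - 7/5 * 2^5
= 7/5 * (7776 - 32)
= 7/5 * 7744
= 54208/5 = 10841.60

10841.60


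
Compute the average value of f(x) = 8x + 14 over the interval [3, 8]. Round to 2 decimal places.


Average value = 1/(b-a) * integral from a to b of f(x) dx
First compute the integral of 8x + 14:
F(x) = 4x^2 + 14x
F(8) = 4 * 64 + 14 * 8 = 368
F(3) = 4 * 9 + 14 * 3 = 78
Integral = 368 - 78 = 290
Average = 290 / (8 - 3) = 290 / 5
= 58 = 58.00

58.00


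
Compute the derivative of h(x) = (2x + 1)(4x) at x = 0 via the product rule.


Let u(x) = 2x + 1 and v(x) = 4x
u'(x) = 2
v'(x) = 4
Product rule: h'(x) = u'(x)*v(x) + u(x)*v'(x)
= 2 * (4x) + (2x + 1) * 4
At x = 0:
u(0) = 2 * 0 + 1 = 1
v(0) = 4 * 0 + 0 = 0
h'(0) = 2 * 0 + 1 * 4
= 0 + 4
= 4

4


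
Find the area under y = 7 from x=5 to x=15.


The area under a constant function y = 7 is a rectangle.
Width = 15 - 5 = 10
Height = 7
Area = width * height
= 10 * 7
= 70

70


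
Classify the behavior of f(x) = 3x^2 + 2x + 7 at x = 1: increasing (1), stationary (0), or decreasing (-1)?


Compute f'(x) to determine behavior:
f'(x) = 6x + 2
f'(1) = 6 * 1 + 2
= 6 + 2
= 8
Since f'(1) > 0, the function is increasing (1)

1


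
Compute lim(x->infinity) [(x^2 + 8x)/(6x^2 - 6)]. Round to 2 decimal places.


For limits at infinity with equal-degree polynomials,
we compare leading coefficients.
Numerator leading term: x^2
Denominator leading term: 6x^2
Divide both by x^2:
lim = (1 + 8/x) / (6 - 6/x^2)
As x -> infinity, the 1/x and 1/x^2 terms vanish:
= 1/6 ≈ 0.17

0.17


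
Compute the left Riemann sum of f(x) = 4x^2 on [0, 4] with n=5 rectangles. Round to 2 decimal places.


Left Riemann sum uses left endpoints of each subinterval.
Interval: [0, 4], n = 5
dx = (4 - 0) / 5 = 4/5
Left endpoints: [0, 4/5, 8/5, 12/5, 16/5]
f values: [0, 64/25, 256/25, 576/25, 1024/25]
Sum = dx * (sum of f values)
= 4/5 * 384/5
= 1536/25 = 61.44

61.44


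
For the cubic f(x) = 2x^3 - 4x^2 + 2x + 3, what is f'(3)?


Differentiate f(x) = 2x^3 - 4x^2 + 2x + 3 term by term:
f'(x) = 6x^2 - 8x + 2
Substitute x = 3:
f'(3) = 6 * 3^2 - 8 * 3 + 2
= 54 - 24 + 2
= 32

32


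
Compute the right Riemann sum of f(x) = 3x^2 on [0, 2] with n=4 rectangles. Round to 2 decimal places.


Right Riemann sum uses right endpoints of each subinterval.
Interval: [0, 2], n = 4
dx = (2 - 0) / 4 = 1/2
Right endpoints: [1/2, 1, 3/2, 2]
f values: [3/4, 3, 27/4, 12]
Sum = dx * (sum of f values)
= 1/2 * 45/2
= 45/4 = 11.25

11.25


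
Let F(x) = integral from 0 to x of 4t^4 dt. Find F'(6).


By the Fundamental Theorem of Calculus (Part 1):
If F(x) = integral from 0 to x of f(t) dt, then F'(x) = f(x)
Here f(t) = 4t^4
So F'(x) = 4x^4
Evaluate at x = 6:
F'(6) = 4 * 6^4
= 4 * 1296
= 5184

5184


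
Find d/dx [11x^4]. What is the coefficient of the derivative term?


We apply the power rule: d/dx [ax^n] = a*n * x^(n-1)
d/dx [11x^4]
= 11 * 4 * x^(4-1)
= 44x^3
The coefficient is 44

44


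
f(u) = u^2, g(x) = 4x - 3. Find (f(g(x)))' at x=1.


Using the chain rule: (f(g(x)))' = f'(g(x)) * g'(x)
First, find g(1):
g(1) = 4 * 1 - 3 = 1
Next, f'(u) = 2u
And g'(x) = 4
So f'(g(1)) * g'(1)
= 2 * 1 * 4
= 8

8


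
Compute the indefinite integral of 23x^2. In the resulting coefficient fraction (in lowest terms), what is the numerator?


Apply the power rule for integration:
integral of ax^n dx = a/(n+1) * x^(n+1) + C
integral of 23x^2 dx
= 23/3 * x^3 + C
The coefficient in lowest terms is 23/3, and its numerator is 23

23


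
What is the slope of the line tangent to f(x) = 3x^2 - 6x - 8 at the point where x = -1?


The slope of the tangent line equals f'(x) at the point.
f(x) = 3x^2 - 6x - 8
f'(x) = 6x - 6
At x = -1:
f'(-1) = 6 * (-1) - 6
= -6 - 6
= -12

-12


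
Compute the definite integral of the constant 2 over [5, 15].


The integral of a constant k over [a, b] equals k * (b - a).
integral from 5 to 15 of 2 dx
= 2 * (15 - 5)
= 2 * 10
= 20

20


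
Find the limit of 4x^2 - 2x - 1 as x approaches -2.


Since polynomials are continuous, we use direct substitution.
lim(x->-2) of 4x^2 - 2x - 1
= 4 * (-2)^2 - 2 * (-2) - 1
= 16 + 4 - 1
= 19

19


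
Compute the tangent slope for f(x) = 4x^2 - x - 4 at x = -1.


The slope of the tangent line equals f'(x) at the point.
f(x) = 4x^2 - x - 4
f'(x) = 8x - 1
At x = -1:
f'(-1) = 8 * (-1) - 1
= -8 - 1
= -9

-9


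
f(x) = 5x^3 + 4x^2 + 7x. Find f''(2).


First derivative:
f'(x) = 15x^2 + 8x + 7
Second derivative:
f''(x) = 30x + 8
Substitute x = 2:
f''(2) = 30 * 2 + 8
= 60 + 8
= 68

68


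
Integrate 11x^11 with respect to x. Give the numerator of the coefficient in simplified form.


Apply the power rule for integration:
integral of ax^n dx = a/(n+1) * x^(n+1) + C
integral of 11x^11 dx
= 11/12 * x^12 + C
The coefficient in lowest terms is 11/12, and its numerator is 11

11


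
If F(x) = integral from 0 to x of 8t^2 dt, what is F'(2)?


By the Fundamental Theorem of Calculus (Part 1):
If F(x) = integral from 0 to x of f(t) dt, then F'(x) = f(x)
Here f(t) = 8t^2
So F'(x) = 8x^2
Evaluate at x = 2:
F'(2) = 8 * 2^2
= 8 * 4
= 32

32


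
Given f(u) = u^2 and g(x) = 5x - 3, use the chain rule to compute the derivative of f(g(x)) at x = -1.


Using the chain rule: (f(g(x)))' = f'(g(x)) * g'(x)
First, find g(-1):
g(-1) = 5 * (-1) - 3 = -8
Next, f'(u) = 2u
And g'(x) = 5
So f'(g(-1)) * g'(-1)
= 2 * (-8) * 5
= -80

-80


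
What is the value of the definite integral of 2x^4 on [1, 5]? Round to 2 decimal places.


Find the antiderivative of 2x^4:
F(x) = 2/5 * x^5
Apply the Fundamental Theorem of Calculus:
F(5) - F(1)
= 2/5 * 5^5 - 2/5 * 1^5
= 2/5 * (3125 - 1)
= 2/5 * 3124
= 6248/5 = 1249.60

1249.60


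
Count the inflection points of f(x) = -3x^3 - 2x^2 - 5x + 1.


Inflection points occur where f''(x) = 0 and concavity changes.
f(x) = -3x^3 - 2x^2 - 5x + 1
f'(x) = -9x^2 - 4x - 5
f''(x) = -18x - 4
Set f''(x) = 0:
-18x - 4 = 0
x = 4 / (-18) = -2/9
Since f''(x) is linear (degree 1), it changes sign at this point.
Therefore there is exactly 1 inflection point.

1


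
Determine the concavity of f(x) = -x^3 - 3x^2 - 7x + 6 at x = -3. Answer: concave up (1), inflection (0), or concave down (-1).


Concavity is determined by the sign of f''(x).
f(x) = -x^3 - 3x^2 - 7x + 6
f'(x) = -3x^2 - 6x - 7
f''(x) = -6x - 6
f''(-3) = -6 * (-3) - 6
= 18 - 6
= 12
Since f''(-3) > 0, the function is concave up (1)

1


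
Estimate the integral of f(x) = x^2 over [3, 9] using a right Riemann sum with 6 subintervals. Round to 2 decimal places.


Right Riemann sum uses right endpoints of each subinterval.
Interval: [3, 9], n = 6
dx = (9 - 3) / 6 = 1
Right endpoints: [4, 5, 6, 7, 8, 9]
f values: [16, 25, 36, 49, 64, 81]
Sum = dx * (sum of f values)
= 1 * 271
= 271 = 271.00

271.00


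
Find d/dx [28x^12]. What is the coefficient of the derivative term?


We apply the power rule: d/dx [ax^n] = a*n * x^(n-1)
d/dx [28x^12]
= 28 * 12 * x^(12-1)
= 336x^11
The coefficient is 336

336


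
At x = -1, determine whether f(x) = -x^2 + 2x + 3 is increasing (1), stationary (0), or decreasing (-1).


Compute f'(x) to determine behavior:
f'(x) = -2x + 2
f'(-1) = -2 * (-1) + 2
= 2 + 2
= 4
Since f'(-1) > 0, the function is increasing (1)

1


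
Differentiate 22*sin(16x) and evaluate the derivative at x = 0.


Apply the chain rule to differentiate 22*sin(16x):
d/dx [22*sin(16x)]
= 22 * cos(16x) * d/dx(16x)
= 22 * 16 * cos(16x)
= 352 * cos(16x)
Evaluate at x = 0:
= 352 * cos(0)
= 352 * 1
= 352

352


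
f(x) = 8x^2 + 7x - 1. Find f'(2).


Differentiate term by term using power and sum rules:
f(x) = 8x^2 + 7x - 1
f'(x) = 16x + 7
Substitute x = 2:
f'(2) = 16 * 2 + 7
= 32 + 7
= 39

39


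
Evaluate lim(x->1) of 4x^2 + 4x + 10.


Since polynomials are continuous, we use direct substitution.
lim(x->1) of 4x^2 + 4x + 10
= 4 * 1^2 + 4 * 1 + 10
= 4 + 4 + 10
= 18

18


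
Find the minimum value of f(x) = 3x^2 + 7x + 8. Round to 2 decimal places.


For a quadratic f(x) = ax^2 + bx + c with a > 0, the minimum is at the vertex.
Vertex x-coordinate: x = -b/(2a)
x = -(7) / (2 * 3)
x = -7/6
Substitute back to find the minimum value:
f(-7/6) = 3 * (-7/6)^2 + 7 * (-7/6) + 8
= 49/12 - 49/6 + 8
= 47/12 ≈ 3.92

3.92


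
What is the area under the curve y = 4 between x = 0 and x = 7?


The area under a constant function y = 4 is a rectangle.
Width = 7 - 0 = 7
Height = 4
Area = width * height
= 7 * 4
= 28

28


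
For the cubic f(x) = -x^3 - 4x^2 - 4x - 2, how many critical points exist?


Find where f'(x) = 0:
f(x) = -x^3 - 4x^2 - 4x - 2
f'(x) = -3x^2 - 8x - 4
This is a quadratic in x. Use the discriminant to count real roots.
Discriminant = (-8)^2 - 4 * (-3) * (-4)
= 64 - 48
= 16
Since discriminant > 0, f'(x) = 0 has 2 real solutions.
Number of critical points: 2

2


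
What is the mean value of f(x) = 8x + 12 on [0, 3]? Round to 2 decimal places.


Average value = 1/(b-a) * integral from a to b of f(x) dx
First compute the integral of 8x + 12:
F(x) = 4x^2 + 12x
F(3) = 4 * 9 + 12 * 3 = 72
F(0) = 4 * 0 + 12 * 0 = 0
Integral = 72 - 0 = 72
Average = 72 / (3 - 0) = 72 / 3
= 24 = 24.00

24.00


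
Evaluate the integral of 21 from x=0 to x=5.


The integral of a constant k over [a, b] equals k * (b - a).
integral from 0 to 5 of 21 dx
= 21 * (5 - 0)
= 21 * 5
= 105

105


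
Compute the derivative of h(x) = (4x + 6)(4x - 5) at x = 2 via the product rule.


Let u(x) = 4x + 6 and v(x) = 4x - 5
u'(x) = 4
v'(x) = 4
Product rule: h'(x) = u'(x)*v(x) + u(x)*v'(x)
= 4 * (4x - 5) + (4x + 6) * 4
At x = 2:
u(2) = 4 * 2 + 6 = 14
v(2) = 4 * 2 - 5 = 3
h'(2) = 4 * 3 + 14 * 4
= 12 + 56
= 68

68


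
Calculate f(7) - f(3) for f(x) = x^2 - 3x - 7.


Net change = f(b) - f(a)
f(x) = x^2 - 3x - 7
Compute f(7):
f(7) = 1 * 7^2 - 3 * 7 - 7
= 49 - 21 - 7
= 21
Compute f(3):
f(3) = 1 * 3^2 - 3 * 3 - 7
= 9 - 9 - 7
= -7
Net change = 21 - (-7) = 28

28


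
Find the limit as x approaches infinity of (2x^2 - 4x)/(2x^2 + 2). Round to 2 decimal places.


For limits at infinity with equal-degree polynomials,
we compare leading coefficients.
Numerator leading term: 2x^2
Denominator leading term: 2x^2
Divide both by x^2:
lim = (2 - 4/x) / (2 + 2/x^2)
As x -> infinity, the 1/x and 1/x^2 terms vanish:
= 2/2 = 1 = 1.00

1.00


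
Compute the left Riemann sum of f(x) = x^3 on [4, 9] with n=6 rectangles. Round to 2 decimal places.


Left Riemann sum uses left endpoints of each subinterval.
Interval: [4, 9], n = 6
dx = (9 - 4) / 6 = 5/6
Left endpoints: [4, 29/6, 17/3, 13/2, 22/3, 49/6]
f values: [64, 24389/216, 4913/27, 2197/8, 10648/27, 117649/216]
Sum = dx * (sum of f values)
= 5/6 * 37741/24
= 188705/144 ≈ 1310.45

1310.45
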